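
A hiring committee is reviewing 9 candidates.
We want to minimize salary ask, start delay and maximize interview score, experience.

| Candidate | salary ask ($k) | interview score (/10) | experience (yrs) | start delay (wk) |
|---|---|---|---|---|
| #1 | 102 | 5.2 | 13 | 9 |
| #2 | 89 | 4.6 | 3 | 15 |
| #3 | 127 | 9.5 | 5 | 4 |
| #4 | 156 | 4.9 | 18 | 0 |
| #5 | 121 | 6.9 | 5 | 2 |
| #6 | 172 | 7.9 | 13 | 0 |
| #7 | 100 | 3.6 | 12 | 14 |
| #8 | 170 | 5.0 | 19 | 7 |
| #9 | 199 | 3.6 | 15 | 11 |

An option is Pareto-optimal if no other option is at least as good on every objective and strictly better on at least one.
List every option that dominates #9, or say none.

#4, #8

#4: salary ask 156≤199, interview score 4.9≥3.6, experience 18≥15, start delay 0≤11 — dominates #9.
#8: salary ask 170≤199, interview score 5.0≥3.6, experience 19≥15, start delay 7≤11 — dominates #9.
Others (#1, #2, #3, #5, #6, #7) are each worse than #9 on at least one objective.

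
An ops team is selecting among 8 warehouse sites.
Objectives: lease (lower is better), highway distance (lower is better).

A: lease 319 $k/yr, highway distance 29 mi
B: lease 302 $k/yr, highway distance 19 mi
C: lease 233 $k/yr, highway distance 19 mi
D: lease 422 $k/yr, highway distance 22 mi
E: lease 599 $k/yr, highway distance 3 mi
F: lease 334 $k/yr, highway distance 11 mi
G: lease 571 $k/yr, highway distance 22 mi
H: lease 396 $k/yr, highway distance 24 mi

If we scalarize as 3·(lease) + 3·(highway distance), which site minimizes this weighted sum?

C

A: 3·319 + 3·29 = 1044
B: 3·302 + 3·19 = 963
C: 3·233 + 3·19 = 756
D: 3·422 + 3·22 = 1332
E: 3·599 + 3·3 = 1806
F: 3·334 + 3·11 = 1035
G: 3·571 + 3·22 = 1779
H: 3·396 + 3·24 = 1260
Lowest: C at 756.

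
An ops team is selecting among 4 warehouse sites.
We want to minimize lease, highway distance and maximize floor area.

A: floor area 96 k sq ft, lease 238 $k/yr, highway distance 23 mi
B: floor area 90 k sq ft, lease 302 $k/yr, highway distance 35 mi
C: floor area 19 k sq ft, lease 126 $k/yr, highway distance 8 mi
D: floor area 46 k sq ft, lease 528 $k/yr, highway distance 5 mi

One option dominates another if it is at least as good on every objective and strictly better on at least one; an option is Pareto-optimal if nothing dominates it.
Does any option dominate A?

No

B: worse on floor area (90 vs 96).
C: worse on floor area (19 vs 96).
D: worse on floor area (46 vs 96).
No option is at least as good as A on every objective and strictly better on one.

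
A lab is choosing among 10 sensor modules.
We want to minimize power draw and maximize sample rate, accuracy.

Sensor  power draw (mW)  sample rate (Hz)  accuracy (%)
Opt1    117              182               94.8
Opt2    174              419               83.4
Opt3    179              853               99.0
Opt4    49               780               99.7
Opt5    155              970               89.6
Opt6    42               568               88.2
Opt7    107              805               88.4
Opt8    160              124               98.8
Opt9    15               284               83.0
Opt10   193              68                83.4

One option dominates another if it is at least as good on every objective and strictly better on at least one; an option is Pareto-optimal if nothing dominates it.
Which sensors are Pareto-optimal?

Opt3, Opt4, Opt5, Opt6, Opt7, Opt9

Opt1: dominated by Opt4 (power draw 49≤117, sample rate 780≥182, accuracy 99.7≥94.8).
Opt2: dominated by Opt4 (power draw 49≤174, sample rate 780≥419, accuracy 99.7≥83.4).
Opt3: not dominated.
Opt4: not dominated (best accuracy).
Opt5: not dominated (best sample rate).
Opt6: not dominated.
Opt7: not dominated.
Opt8: dominated by Opt4 (power draw 49≤160, sample rate 780≥124, accuracy 99.7≥98.8).
Opt9: not dominated (best power draw).
Opt10: dominated by Opt1 (power draw 117≤193, sample rate 182≥68, accuracy 94.8≥83.4).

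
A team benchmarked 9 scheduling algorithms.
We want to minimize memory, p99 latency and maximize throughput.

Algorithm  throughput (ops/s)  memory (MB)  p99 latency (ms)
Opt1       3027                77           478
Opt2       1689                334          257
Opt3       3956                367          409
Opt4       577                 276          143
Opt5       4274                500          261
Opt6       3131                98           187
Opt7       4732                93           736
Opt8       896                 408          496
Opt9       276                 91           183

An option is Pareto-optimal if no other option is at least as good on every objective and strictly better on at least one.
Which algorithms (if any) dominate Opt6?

none

Opt1: worse on throughput (3027 vs 3131).
Opt2: worse on throughput (1689 vs 3131).
Opt3: worse on memory (367 vs 98).
Opt4: worse on throughput (577 vs 3131).
Opt5: worse on memory (500 vs 98).
Opt7: worse on p99 latency (736 vs 187).
Opt8: worse on throughput (896 vs 3131).
Opt9: worse on throughput (276 vs 3131).
No option dominates Opt6.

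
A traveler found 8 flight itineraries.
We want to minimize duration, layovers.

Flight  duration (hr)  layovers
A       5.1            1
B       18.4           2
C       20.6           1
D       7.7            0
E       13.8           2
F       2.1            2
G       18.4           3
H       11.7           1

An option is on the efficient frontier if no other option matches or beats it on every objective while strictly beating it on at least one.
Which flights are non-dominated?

A, D, F

A: not dominated.
B: dominated by A (duration 5.1≤18.4, layovers 1≤2).
C: dominated by A (duration 5.1≤20.6, layovers 1≤1).
D: not dominated (best layovers).
E: dominated by A (duration 5.1≤13.8, layovers 1≤2).
F: not dominated (best duration).
G: dominated by A (duration 5.1≤18.4, layovers 1≤3).
H: dominated by A (duration 5.1≤11.7, layovers 1≤1).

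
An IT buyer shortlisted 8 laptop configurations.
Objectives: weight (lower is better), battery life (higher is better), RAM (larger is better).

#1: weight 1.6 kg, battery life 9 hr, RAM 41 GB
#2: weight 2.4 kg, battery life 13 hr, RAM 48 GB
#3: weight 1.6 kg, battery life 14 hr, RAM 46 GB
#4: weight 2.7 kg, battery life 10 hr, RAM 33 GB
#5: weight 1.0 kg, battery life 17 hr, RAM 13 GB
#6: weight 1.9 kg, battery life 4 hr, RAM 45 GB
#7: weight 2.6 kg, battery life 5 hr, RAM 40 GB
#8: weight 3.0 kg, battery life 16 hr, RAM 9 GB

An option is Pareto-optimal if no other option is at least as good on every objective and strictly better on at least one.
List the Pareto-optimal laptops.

#2, #3, #5

#1: dominated by #3 (weight 1.6≤1.6, battery life 14≥9, RAM 46≥41).
#2: not dominated (best RAM).
#3: not dominated.
#4: dominated by #2 (weight 2.4≤2.7, battery life 13≥10, RAM 48≥33).
#5: not dominated (best weight).
#6: dominated by #3 (weight 1.6≤1.9, battery life 14≥4, RAM 46≥45).
#7: dominated by #1 (weight 1.6≤2.6, battery life 9≥5, RAM 41≥40).
#8: dominated by #5 (weight 1.0≤3.0, battery life 17≥16, RAM 13≥9).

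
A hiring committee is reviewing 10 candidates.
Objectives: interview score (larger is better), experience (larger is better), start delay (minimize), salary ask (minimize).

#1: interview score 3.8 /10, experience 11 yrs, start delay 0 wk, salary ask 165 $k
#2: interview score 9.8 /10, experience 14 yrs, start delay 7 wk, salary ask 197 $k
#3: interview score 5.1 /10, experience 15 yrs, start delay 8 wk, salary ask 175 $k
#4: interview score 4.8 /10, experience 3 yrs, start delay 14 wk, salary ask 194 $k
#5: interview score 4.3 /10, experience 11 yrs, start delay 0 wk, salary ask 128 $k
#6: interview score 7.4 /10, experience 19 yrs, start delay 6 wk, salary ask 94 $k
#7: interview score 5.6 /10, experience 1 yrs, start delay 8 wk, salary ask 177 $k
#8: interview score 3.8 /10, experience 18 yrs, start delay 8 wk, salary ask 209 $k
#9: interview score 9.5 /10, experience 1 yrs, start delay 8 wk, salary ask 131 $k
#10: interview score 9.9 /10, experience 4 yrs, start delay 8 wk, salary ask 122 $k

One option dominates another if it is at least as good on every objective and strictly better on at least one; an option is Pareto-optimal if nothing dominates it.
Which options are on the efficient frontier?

#2, #5, #6, #10

#1: dominated by #5 (interview score 4.3≥3.8, experience 11≥11, start delay 0≤0, salary ask 128≤165).
#2: not dominated.
#3: dominated by #6 (interview score 7.4≥5.1, experience 19≥15, start delay 6≤8, salary ask 94≤175).
#4: dominated by #3 (interview score 5.1≥4.8, experience 15≥3, start delay 8≤14, salary ask 175≤194).
#5: not dominated.
#6: not dominated (best experience).
#7: dominated by #6 (interview score 7.4≥5.6, experience 19≥1, start delay 6≤8, salary ask 94≤177).
#8: dominated by #6 (interview score 7.4≥3.8, experience 19≥18, start delay 6≤8, salary ask 94≤209).
#9: dominated by #10 (interview score 9.9≥9.5, experience 4≥1, start delay 8≤8, salary ask 122≤131).
#10: not dominated (best interview score).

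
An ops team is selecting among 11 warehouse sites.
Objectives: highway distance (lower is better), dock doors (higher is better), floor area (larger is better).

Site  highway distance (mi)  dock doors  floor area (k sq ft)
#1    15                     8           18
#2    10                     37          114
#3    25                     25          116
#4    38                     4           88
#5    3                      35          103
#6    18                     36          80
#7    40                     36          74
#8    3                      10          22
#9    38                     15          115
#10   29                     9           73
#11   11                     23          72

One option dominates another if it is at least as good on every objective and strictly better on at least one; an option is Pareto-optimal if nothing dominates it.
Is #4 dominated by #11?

No

#11 vs #4: #11 is worse on floor area (72 vs 88), so it does not dominate #4.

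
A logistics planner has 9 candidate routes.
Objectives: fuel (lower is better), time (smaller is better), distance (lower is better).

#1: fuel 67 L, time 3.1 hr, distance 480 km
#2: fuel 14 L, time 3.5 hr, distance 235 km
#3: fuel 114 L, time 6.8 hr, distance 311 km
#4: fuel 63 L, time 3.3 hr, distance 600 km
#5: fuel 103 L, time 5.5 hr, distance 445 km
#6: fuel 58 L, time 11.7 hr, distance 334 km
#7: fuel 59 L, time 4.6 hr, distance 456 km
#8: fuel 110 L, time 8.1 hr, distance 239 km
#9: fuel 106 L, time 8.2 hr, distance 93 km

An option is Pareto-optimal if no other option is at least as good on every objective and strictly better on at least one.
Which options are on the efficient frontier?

#1, #2, #4, #9

#1: not dominated (best time).
#2: not dominated (best fuel).
#3: dominated by #2 (fuel 14≤114, time 3.5≤6.8, distance 235≤311).
#4: not dominated.
#5: dominated by #2 (fuel 14≤103, time 3.5≤5.5, distance 235≤445).
#6: dominated by #2 (fuel 14≤58, time 3.5≤11.7, distance 235≤334).
#7: dominated by #2 (fuel 14≤59, time 3.5≤4.6, distance 235≤456).
#8: dominated by #2 (fuel 14≤110, time 3.5≤8.1, distance 235≤239).
#9: not dominated (best distance).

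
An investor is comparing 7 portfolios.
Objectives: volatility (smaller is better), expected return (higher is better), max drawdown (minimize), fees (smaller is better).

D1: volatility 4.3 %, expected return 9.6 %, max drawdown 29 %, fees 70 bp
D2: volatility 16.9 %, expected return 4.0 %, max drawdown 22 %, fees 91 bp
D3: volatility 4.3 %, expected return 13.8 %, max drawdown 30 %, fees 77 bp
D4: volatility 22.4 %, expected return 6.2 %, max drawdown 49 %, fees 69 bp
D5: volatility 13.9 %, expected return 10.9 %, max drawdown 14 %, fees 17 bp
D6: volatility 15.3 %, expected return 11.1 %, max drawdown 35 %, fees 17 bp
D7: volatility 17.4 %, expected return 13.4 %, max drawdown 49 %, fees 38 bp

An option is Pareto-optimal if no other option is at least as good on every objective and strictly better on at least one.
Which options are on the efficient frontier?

D1: not dominated.
D2: dominated by D5 (volatility 13.9≤16.9, expected return 10.9≥4.0, max drawdown 14≤22, fees 17≤91).
D3: not dominated (best expected return).
D4: dominated by D5 (volatility 13.9≤22.4, expected return 10.9≥6.2, max drawdown 14≤49, fees 17≤69).
D5: not dominated (best max drawdown).
D6: not dominated.
D7: not dominated.

D1, D3, D5, D6, D7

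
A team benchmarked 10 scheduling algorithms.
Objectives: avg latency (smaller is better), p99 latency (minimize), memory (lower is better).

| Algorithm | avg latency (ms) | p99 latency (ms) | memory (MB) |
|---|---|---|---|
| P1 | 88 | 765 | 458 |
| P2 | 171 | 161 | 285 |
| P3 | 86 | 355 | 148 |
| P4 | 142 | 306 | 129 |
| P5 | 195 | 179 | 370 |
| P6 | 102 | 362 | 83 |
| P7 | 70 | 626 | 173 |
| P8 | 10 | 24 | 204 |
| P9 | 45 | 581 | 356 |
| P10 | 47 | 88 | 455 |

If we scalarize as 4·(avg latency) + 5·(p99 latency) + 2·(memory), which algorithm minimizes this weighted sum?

P8

P1: 4·88 + 5·765 + 2·458 = 5093
P2: 4·171 + 5·161 + 2·285 = 2059
P3: 4·86 + 5·355 + 2·148 = 2415
P4: 4·142 + 5·306 + 2·129 = 2356
P5: 4·195 + 5·179 + 2·370 = 2415
P6: 4·102 + 5·362 + 2·83 = 2384
P7: 4·70 + 5·626 + 2·173 = 3756
P8: 4·10 + 5·24 + 2·204 = 568
P9: 4·45 + 5·581 + 2·356 = 3797
P10: 4·47 + 5·88 + 2·455 = 1538
Lowest: P8 at 568.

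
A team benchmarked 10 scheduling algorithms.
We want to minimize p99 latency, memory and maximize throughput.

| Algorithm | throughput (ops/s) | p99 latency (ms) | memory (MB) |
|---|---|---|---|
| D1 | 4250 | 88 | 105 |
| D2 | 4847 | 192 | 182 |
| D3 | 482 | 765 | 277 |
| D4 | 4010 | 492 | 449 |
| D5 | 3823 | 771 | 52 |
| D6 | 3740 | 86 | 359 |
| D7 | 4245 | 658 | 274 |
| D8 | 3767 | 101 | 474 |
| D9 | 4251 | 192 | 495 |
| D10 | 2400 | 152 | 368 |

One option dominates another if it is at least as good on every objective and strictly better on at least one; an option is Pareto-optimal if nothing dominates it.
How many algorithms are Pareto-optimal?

4

D1: not dominated.
D2: not dominated (best throughput).
D3: dominated by D1 (throughput 4250≥482, p99 latency 88≤765, memory 105≤277).
D4: dominated by D1 (throughput 4250≥4010, p99 latency 88≤492, memory 105≤449).
D5: not dominated (best memory).
D6: not dominated (best p99 latency).
D7: dominated by D1 (throughput 4250≥4245, p99 latency 88≤658, memory 105≤274).
D8: dominated by D1 (throughput 4250≥3767, p99 latency 88≤101, memory 105≤474).
D9: dominated by D2 (throughput 4847≥4251, p99 latency 192≤192, memory 182≤495).
D10: dominated by D1 (throughput 4250≥2400, p99 latency 88≤152, memory 105≤368).
Pareto-optimal: D1, D2, D5, D6 → 4.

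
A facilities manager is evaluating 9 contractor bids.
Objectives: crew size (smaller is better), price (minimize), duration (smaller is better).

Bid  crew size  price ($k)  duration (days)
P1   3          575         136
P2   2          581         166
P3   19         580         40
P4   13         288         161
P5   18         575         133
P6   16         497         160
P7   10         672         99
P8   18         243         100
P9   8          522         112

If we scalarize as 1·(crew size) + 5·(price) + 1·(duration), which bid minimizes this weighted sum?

P8

P1: 1·3 + 5·575 + 1·136 = 3014
P2: 1·2 + 5·581 + 1·166 = 3073
P3: 1·19 + 5·580 + 1·40 = 2959
P4: 1·13 + 5·288 + 1·161 = 1614
P5: 1·18 + 5·575 + 1·133 = 3026
P6: 1·16 + 5·497 + 1·160 = 2661
P7: 1·10 + 5·672 + 1·99 = 3469
P8: 1·18 + 5·243 + 1·100 = 1333
P9: 1·8 + 5·522 + 1·112 = 2730
Lowest: P8 at 1333.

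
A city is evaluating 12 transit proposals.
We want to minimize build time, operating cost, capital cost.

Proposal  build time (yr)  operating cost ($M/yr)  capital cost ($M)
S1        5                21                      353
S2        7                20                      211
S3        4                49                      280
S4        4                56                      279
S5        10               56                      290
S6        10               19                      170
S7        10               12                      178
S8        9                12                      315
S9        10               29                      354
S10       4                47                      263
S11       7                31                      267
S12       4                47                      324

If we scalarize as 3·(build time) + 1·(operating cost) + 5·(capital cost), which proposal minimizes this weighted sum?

S6

S1: 3·5 + 1·21 + 5·353 = 1801
S2: 3·7 + 1·20 + 5·211 = 1096
S3: 3·4 + 1·49 + 5·280 = 1461
S4: 3·4 + 1·56 + 5·279 = 1463
S5: 3·10 + 1·56 + 5·290 = 1536
S6: 3·10 + 1·19 + 5·170 = 899
S7: 3·10 + 1·12 + 5·178 = 932
S8: 3·9 + 1·12 + 5·315 = 1614
S9: 3·10 + 1·29 + 5·354 = 1829
S10: 3·4 + 1·47 + 5·263 = 1374
S11: 3·7 + 1·31 + 5·267 = 1387
S12: 3·4 + 1·47 + 5·324 = 1679
Lowest: S6 at 899.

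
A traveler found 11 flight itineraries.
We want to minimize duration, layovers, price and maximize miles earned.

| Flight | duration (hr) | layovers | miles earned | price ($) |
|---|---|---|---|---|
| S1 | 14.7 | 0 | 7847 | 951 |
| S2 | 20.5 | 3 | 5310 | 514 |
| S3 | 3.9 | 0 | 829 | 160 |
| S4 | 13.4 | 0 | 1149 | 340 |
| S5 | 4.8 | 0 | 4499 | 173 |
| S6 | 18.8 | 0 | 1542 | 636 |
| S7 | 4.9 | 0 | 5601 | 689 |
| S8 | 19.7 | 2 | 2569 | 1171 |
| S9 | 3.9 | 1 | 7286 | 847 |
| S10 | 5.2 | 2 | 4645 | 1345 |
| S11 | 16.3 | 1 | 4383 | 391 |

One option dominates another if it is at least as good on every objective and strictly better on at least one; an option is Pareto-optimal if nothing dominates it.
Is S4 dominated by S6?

S6 vs S4: S6 is worse on duration (18.8 vs 13.4), so it does not dominate S4.

No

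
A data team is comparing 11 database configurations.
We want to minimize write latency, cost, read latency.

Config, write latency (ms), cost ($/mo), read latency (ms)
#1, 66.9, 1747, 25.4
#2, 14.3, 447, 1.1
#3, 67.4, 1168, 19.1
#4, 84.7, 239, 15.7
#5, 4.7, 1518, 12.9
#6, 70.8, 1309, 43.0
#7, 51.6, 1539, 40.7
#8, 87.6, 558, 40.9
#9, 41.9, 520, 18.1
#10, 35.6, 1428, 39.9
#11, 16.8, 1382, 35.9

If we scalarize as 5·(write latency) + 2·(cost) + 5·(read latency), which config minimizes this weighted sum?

#1: 5·66.9 + 2·1747 + 5·25.4 = 3955.5
#2: 5·14.3 + 2·447 + 5·1.1 = 971.0
#3: 5·67.4 + 2·1168 + 5·19.1 = 2768.5
#4: 5·84.7 + 2·239 + 5·15.7 = 980.0
#5: 5·4.7 + 2·1518 + 5·12.9 = 3124.0
#6: 5·70.8 + 2·1309 + 5·43.0 = 3187.0
#7: 5·51.6 + 2·1539 + 5·40.7 = 3539.5
#8: 5·87.6 + 2·558 + 5·40.9 = 1758.5
#9: 5·41.9 + 2·520 + 5·18.1 = 1340.0
#10: 5·35.6 + 2·1428 + 5·39.9 = 3233.5
#11: 5·16.8 + 2·1382 + 5·35.9 = 3027.5
Lowest: #2 at 971.0.

#2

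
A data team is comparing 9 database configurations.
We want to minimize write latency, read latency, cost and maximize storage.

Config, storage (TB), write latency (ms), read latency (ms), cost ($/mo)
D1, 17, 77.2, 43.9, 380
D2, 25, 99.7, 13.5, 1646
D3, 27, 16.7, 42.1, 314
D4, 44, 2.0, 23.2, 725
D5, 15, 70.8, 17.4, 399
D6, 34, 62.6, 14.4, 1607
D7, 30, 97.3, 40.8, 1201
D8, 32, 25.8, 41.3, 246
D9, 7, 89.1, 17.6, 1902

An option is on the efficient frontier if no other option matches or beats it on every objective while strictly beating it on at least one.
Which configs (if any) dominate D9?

D5: storage 15≥7, write latency 70.8≤89.1, read latency 17.4≤17.6, cost 399≤1902 — dominates D9.
D6: storage 34≥7, write latency 62.6≤89.1, read latency 14.4≤17.6, cost 1607≤1902 — dominates D9.
Others (D1, D2, D3, D4, D7, D8) are each worse than D9 on at least one objective.

D5, D6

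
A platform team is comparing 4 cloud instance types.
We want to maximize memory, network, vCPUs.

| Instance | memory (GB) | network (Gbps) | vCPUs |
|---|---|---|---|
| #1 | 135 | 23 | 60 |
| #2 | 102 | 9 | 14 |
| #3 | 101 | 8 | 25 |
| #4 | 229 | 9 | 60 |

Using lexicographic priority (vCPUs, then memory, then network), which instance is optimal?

First maximize vCPUs: best is 60, kept {#1, #4}.
Then maximize memory: best is 229, kept {#4}.

#4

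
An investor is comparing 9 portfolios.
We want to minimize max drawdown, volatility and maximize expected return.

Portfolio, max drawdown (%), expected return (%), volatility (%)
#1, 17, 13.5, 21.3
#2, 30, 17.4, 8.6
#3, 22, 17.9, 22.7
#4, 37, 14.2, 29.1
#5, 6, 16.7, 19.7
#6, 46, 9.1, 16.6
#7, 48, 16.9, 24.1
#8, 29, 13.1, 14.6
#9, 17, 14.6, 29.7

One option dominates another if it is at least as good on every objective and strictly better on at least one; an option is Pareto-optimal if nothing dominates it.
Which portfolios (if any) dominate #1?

#5: max drawdown 6≤17, expected return 16.7≥13.5, volatility 19.7≤21.3 — dominates #1.
Others (#2, #3, #4, #6, #7, #8, #9) are each worse than #1 on at least one objective.

#5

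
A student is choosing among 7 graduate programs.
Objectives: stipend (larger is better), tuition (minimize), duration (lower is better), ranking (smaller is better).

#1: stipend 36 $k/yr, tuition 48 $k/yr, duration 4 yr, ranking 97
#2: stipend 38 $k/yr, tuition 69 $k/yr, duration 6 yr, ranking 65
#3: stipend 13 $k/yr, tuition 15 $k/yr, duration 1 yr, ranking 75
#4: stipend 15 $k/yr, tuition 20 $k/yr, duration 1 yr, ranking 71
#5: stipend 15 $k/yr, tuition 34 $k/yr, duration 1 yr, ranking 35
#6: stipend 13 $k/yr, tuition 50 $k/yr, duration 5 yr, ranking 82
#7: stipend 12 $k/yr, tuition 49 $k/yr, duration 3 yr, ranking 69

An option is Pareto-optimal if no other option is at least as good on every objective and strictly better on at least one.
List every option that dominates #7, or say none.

#5

#5: stipend 15≥12, tuition 34≤49, duration 1≤3, ranking 35≤69 — dominates #7.
Others (#1, #2, #3, #4, #6) are each worse than #7 on at least one objective.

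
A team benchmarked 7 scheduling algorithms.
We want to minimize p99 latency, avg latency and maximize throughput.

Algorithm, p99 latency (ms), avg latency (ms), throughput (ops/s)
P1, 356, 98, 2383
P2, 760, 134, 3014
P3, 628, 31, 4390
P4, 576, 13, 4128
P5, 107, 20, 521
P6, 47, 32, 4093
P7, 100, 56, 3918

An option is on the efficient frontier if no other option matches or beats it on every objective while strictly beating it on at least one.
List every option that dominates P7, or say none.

P6

P6: p99 latency 47≤100, avg latency 32≤56, throughput 4093≥3918 — dominates P7.
Others (P1, P2, P3, P4, P5) are each worse than P7 on at least one objective.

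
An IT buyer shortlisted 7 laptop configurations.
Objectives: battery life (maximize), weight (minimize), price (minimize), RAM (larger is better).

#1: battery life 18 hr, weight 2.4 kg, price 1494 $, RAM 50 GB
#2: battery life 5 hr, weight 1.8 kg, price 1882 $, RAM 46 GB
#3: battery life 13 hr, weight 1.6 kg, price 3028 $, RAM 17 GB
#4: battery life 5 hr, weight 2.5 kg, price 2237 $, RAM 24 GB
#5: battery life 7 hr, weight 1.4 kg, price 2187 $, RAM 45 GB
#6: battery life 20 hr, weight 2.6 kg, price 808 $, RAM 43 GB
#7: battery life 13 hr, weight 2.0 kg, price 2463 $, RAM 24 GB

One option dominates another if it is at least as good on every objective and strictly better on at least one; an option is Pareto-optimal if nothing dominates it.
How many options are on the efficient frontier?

6

#1: not dominated (best RAM).
#2: not dominated.
#3: not dominated.
#4: dominated by #1 (battery life 18≥5, weight 2.4≤2.5, price 1494≤2237, RAM 50≥24).
#5: not dominated (best weight).
#6: not dominated (best battery life).
#7: not dominated.
Pareto-optimal: #1, #2, #3, #5, #6, #7 → 6.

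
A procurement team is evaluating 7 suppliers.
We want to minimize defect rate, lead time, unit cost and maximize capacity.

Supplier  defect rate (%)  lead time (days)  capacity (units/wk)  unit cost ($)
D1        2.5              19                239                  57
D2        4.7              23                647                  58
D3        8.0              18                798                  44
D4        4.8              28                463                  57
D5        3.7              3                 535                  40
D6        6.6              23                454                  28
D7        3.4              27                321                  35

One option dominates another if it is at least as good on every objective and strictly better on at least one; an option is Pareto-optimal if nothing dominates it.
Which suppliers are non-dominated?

D1, D2, D3, D5, D6, D7

D1: not dominated (best defect rate).
D2: not dominated.
D3: not dominated (best capacity).
D4: dominated by D5 (defect rate 3.7≤4.8, lead time 3≤28, capacity 535≥463, unit cost 40≤57).
D5: not dominated (best lead time).
D6: not dominated (best unit cost).
D7: not dominated.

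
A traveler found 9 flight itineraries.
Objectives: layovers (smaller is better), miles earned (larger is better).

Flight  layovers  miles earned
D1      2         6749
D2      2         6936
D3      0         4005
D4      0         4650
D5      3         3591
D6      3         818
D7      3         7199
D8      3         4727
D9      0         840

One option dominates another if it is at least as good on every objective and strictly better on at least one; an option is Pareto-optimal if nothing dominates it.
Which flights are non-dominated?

D1: dominated by D2 (layovers 2≤2, miles earned 6936≥6749).
D2: not dominated.
D3: dominated by D4 (layovers 0≤0, miles earned 4650≥4005).
D4: not dominated.
D5: dominated by D1 (layovers 2≤3, miles earned 6749≥3591).
D6: dominated by D1 (layovers 2≤3, miles earned 6749≥818).
D7: not dominated (best miles earned).
D8: dominated by D1 (layovers 2≤3, miles earned 6749≥4727).
D9: dominated by D3 (layovers 0≤0, miles earned 4005≥840).

D2, D4, D7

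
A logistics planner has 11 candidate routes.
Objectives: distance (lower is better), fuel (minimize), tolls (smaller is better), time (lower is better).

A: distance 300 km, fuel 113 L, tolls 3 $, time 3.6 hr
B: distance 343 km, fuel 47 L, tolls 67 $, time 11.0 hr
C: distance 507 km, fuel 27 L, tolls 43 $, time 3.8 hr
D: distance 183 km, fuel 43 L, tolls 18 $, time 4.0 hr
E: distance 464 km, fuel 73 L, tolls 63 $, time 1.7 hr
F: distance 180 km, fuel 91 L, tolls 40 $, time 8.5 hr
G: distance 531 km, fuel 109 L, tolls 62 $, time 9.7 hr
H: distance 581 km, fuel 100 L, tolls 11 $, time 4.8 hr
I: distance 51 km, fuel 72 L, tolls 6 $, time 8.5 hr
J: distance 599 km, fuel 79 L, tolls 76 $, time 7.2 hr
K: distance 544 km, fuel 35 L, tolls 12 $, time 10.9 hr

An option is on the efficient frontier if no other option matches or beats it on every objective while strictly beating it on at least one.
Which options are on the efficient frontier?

A, C, D, E, H, I, K

A: not dominated (best tolls).
B: dominated by D (distance 183≤343, fuel 43≤47, tolls 18≤67, time 4.0≤11.0).
C: not dominated (best fuel).
D: not dominated.
E: not dominated (best time).
F: dominated by I (distance 51≤180, fuel 72≤91, tolls 6≤40, time 8.5≤8.5).
G: dominated by C (distance 507≤531, fuel 27≤109, tolls 43≤62, time 3.8≤9.7).
H: not dominated.
I: not dominated (best distance).
J: dominated by C (distance 507≤599, fuel 27≤79, tolls 43≤76, time 3.8≤7.2).
K: not dominated.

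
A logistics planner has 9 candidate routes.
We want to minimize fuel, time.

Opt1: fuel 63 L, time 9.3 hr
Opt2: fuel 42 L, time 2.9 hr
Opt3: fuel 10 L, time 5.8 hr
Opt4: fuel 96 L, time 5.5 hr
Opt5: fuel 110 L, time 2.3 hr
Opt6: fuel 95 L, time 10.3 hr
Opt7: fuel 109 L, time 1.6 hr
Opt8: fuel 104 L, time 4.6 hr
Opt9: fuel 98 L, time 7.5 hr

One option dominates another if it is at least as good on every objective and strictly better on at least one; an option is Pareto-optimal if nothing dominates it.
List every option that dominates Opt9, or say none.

Opt2: fuel 42≤98, time 2.9≤7.5 — dominates Opt9.
Opt3: fuel 10≤98, time 5.8≤7.5 — dominates Opt9.
Opt4: fuel 96≤98, time 5.5≤7.5 — dominates Opt9.
Others (Opt1, Opt5, Opt6, Opt7, Opt8) are each worse than Opt9 on at least one objective.

Opt2, Opt3, Opt4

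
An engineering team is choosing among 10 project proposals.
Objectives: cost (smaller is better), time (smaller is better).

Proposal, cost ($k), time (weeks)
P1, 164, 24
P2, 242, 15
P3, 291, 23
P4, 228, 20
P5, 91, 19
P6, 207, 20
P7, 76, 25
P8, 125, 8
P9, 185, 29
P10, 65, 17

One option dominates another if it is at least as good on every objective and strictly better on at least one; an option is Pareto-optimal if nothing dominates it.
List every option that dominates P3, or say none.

P2, P4, P5, P6, P8, P10

P2: cost 242≤291, time 15≤23 — dominates P3.
P4: cost 228≤291, time 20≤23 — dominates P3.
P5: cost 91≤291, time 19≤23 — dominates P3.
P6: cost 207≤291, time 20≤23 — dominates P3.
P8: cost 125≤291, time 8≤23 — dominates P3.
P10: cost 65≤291, time 17≤23 — dominates P3.
Others (P1, P7, P9) are each worse than P3 on at least one objective.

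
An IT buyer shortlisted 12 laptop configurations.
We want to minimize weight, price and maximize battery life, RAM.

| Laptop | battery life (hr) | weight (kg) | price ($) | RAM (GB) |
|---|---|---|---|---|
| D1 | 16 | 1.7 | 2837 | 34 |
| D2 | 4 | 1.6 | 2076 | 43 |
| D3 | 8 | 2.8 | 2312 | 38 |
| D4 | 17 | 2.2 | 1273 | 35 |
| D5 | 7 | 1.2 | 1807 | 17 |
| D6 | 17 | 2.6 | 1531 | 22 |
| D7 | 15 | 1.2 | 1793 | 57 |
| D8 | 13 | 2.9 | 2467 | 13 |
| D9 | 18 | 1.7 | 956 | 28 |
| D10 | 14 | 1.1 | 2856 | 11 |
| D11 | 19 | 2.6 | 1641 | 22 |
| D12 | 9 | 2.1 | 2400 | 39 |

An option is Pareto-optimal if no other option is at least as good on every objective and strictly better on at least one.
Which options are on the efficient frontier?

D1: not dominated.
D2: dominated by D7 (battery life 15≥4, weight 1.2≤1.6, price 1793≤2076, RAM 57≥43).
D3: dominated by D7 (battery life 15≥8, weight 1.2≤2.8, price 1793≤2312, RAM 57≥38).
D4: not dominated.
D5: dominated by D7 (battery life 15≥7, weight 1.2≤1.2, price 1793≤1807, RAM 57≥17).
D6: dominated by D4 (battery life 17≥17, weight 2.2≤2.6, price 1273≤1531, RAM 35≥22).
D7: not dominated (best RAM).
D8: dominated by D4 (battery life 17≥13, weight 2.2≤2.9, price 1273≤2467, RAM 35≥13).
D9: not dominated (best price).
D10: not dominated (best weight).
D11: not dominated (best battery life).
D12: dominated by D7 (battery life 15≥9, weight 1.2≤2.1, price 1793≤2400, RAM 57≥39).

D1, D4, D7, D9, D10, D11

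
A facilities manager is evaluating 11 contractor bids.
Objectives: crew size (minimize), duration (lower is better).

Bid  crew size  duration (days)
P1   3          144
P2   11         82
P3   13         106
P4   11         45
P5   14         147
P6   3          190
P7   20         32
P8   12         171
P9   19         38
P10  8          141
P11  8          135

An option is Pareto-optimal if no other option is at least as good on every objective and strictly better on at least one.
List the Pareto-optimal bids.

P1, P4, P7, P9, P11

P1: not dominated.
P2: dominated by P4 (crew size 11≤11, duration 45≤82).
P3: dominated by P2 (crew size 11≤13, duration 82≤106).
P4: not dominated.
P5: dominated by P1 (crew size 3≤14, duration 144≤147).
P6: dominated by P1 (crew size 3≤3, duration 144≤190).
P7: not dominated (best duration).
P8: dominated by P1 (crew size 3≤12, duration 144≤171).
P9: not dominated.
P10: dominated by P11 (crew size 8≤8, duration 135≤141).
P11: not dominated.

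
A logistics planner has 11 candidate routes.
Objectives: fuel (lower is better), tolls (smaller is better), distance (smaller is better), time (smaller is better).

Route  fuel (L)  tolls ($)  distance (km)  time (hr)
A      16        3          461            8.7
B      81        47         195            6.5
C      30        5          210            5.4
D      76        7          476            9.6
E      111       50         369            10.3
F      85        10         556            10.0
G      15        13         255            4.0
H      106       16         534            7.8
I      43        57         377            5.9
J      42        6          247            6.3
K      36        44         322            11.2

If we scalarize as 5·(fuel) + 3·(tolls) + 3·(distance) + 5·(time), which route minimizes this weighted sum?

C

A: 5·16 + 3·3 + 3·461 + 5·8.7 = 1515.5
B: 5·81 + 3·47 + 3·195 + 5·6.5 = 1163.5
C: 5·30 + 3·5 + 3·210 + 5·5.4 = 822.0
D: 5·76 + 3·7 + 3·476 + 5·9.6 = 1877.0
E: 5·111 + 3·50 + 3·369 + 5·10.3 = 1863.5
F: 5·85 + 3·10 + 3·556 + 5·10.0 = 2173.0
G: 5·15 + 3·13 + 3·255 + 5·4.0 = 899.0
H: 5·106 + 3·16 + 3·534 + 5·7.8 = 2219.0
I: 5·43 + 3·57 + 3·377 + 5·5.9 = 1546.5
J: 5·42 + 3·6 + 3·247 + 5·6.3 = 1000.5
K: 5·36 + 3·44 + 3·322 + 5·11.2 = 1334.0
Lowest: C at 822.0.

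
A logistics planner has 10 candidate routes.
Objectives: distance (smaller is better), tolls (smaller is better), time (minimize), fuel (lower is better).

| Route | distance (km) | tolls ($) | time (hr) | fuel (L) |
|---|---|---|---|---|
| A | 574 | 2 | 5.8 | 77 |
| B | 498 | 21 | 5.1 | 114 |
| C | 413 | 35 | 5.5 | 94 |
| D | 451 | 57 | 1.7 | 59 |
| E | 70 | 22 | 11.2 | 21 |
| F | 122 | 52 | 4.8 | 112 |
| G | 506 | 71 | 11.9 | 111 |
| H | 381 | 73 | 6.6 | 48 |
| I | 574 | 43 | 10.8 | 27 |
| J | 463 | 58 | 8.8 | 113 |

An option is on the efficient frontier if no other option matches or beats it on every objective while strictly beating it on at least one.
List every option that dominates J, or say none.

C: distance 413≤463, tolls 35≤58, time 5.5≤8.8, fuel 94≤113 — dominates J.
D: distance 451≤463, tolls 57≤58, time 1.7≤8.8, fuel 59≤113 — dominates J.
F: distance 122≤463, tolls 52≤58, time 4.8≤8.8, fuel 112≤113 — dominates J.
Others (A, B, E, G, H, I) are each worse than J on at least one objective.

C, D, F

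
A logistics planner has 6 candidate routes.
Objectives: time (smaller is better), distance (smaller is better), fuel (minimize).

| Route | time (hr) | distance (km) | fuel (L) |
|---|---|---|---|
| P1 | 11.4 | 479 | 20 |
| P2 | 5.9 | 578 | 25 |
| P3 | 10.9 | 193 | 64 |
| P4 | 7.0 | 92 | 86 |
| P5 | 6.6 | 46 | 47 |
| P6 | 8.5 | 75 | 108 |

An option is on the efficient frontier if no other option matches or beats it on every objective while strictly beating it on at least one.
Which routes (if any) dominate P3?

P5: time 6.6≤10.9, distance 46≤193, fuel 47≤64 — dominates P3.
Others (P1, P2, P4, P6) are each worse than P3 on at least one objective.

P5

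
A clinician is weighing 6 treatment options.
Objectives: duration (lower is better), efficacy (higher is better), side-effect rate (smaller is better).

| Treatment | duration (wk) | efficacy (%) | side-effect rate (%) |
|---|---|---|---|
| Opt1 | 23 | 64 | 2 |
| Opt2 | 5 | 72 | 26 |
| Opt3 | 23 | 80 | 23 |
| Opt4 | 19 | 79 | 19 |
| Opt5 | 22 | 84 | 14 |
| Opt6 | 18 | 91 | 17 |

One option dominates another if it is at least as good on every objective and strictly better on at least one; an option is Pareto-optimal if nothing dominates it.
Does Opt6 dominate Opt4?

Yes

Opt6 vs Opt4: duration 18≤19, efficacy 91≥79, side-effect rate 17≤19 — Opt6 is at least as good on every objective with at least one strict improvement.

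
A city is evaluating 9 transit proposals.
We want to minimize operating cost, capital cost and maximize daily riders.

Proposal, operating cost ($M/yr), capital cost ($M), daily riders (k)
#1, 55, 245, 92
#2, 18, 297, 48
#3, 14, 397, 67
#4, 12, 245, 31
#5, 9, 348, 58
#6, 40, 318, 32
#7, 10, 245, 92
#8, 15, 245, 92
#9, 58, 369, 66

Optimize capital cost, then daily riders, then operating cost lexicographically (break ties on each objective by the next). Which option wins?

#7

First minimize capital cost: best is 245, kept {#1, #4, #7, #8}.
Then maximize daily riders: best is 92, kept {#1, #7, #8}.
Then minimize operating cost: best is 10, kept {#7}.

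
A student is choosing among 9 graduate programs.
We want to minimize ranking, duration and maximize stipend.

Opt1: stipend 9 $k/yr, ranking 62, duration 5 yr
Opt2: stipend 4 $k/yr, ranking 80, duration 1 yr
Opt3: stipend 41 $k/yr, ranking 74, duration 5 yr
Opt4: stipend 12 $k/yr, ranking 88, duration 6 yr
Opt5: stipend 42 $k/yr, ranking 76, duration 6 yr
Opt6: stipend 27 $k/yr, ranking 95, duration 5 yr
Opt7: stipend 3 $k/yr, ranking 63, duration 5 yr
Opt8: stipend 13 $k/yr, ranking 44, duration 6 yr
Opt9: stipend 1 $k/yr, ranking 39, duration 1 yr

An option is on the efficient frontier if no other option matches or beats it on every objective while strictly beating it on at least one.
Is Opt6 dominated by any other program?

Opt3 vs Opt6: stipend 41≥27, ranking 74≤95, duration 5≤5 — Opt3 is at least as good on every objective and strictly better on at least one, so Opt3 dominates Opt6.

Yes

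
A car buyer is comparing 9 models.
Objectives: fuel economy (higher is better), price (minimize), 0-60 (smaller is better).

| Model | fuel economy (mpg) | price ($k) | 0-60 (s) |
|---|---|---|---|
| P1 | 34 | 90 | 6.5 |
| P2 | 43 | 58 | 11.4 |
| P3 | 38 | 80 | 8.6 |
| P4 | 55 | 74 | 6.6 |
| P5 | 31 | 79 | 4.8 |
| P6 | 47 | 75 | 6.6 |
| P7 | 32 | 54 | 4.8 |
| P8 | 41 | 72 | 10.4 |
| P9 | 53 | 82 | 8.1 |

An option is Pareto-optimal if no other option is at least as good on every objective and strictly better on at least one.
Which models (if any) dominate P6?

P4

P4: fuel economy 55≥47, price 74≤75, 0-60 6.6≤6.6 — dominates P6.
Others (P1, P2, P3, P5, P7, P8, P9) are each worse than P6 on at least one objective.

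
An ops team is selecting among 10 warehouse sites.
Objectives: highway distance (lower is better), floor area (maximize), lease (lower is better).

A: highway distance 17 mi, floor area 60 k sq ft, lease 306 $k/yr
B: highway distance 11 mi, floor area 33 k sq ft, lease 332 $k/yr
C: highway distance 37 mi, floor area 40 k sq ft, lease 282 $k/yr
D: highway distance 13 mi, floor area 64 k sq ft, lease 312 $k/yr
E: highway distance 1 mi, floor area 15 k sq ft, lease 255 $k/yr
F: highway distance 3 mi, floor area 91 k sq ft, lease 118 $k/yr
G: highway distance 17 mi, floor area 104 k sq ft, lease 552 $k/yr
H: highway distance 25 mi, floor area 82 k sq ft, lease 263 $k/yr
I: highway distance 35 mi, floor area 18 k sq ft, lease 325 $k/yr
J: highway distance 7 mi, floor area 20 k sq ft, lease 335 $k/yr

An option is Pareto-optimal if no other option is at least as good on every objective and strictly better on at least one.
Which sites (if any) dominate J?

F

F: highway distance 3≤7, floor area 91≥20, lease 118≤335 — dominates J.
Others (A, B, C, D, E, G, H, I) are each worse than J on at least one objective.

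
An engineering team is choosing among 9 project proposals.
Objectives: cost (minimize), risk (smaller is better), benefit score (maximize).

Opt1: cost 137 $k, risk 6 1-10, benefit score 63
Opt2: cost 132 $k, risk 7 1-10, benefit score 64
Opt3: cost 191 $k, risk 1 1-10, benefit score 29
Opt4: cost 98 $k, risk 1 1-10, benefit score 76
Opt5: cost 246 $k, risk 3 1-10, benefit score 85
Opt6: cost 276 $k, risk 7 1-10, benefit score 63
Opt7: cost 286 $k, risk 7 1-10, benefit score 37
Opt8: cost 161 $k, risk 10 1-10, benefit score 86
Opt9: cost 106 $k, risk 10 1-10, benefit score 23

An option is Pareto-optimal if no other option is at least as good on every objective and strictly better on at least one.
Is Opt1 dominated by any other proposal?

Opt4 vs Opt1: cost 98≤137, risk 1≤6, benefit score 76≥63 — Opt4 is at least as good on every objective and strictly better on at least one, so Opt4 dominates Opt1.

Yes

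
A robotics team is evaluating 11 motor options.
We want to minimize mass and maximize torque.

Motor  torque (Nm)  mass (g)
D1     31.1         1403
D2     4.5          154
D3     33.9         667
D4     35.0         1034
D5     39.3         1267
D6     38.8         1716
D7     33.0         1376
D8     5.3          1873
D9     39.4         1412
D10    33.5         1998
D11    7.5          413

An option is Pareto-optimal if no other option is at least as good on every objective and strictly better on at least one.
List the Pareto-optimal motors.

D2, D3, D4, D5, D9, D11

D1: dominated by D3 (torque 33.9≥31.1, mass 667≤1403).
D2: not dominated (best mass).
D3: not dominated.
D4: not dominated.
D5: not dominated.
D6: dominated by D5 (torque 39.3≥38.8, mass 1267≤1716).
D7: dominated by D3 (torque 33.9≥33.0, mass 667≤1376).
D8: dominated by D1 (torque 31.1≥5.3, mass 1403≤1873).
D9: not dominated (best torque).
D10: dominated by D3 (torque 33.9≥33.5, mass 667≤1998).
D11: not dominated.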